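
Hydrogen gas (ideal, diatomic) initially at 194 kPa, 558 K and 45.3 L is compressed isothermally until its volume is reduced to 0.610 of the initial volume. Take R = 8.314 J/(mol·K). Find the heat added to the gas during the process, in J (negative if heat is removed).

-4340 J

n = P₁V₁/(RT₁) = 194×45.3/(8.314×558) = 1.89 mol.
Isothermal: T stays 558 K; PV = const ⇒ V₂ = 27.6 L, P₂ = 318 kPa.
ΔU = 0 (ideal gas, T constant).
W = nRT ln(V₂/V₁) = 1.89×8.314×558×ln(0.610) = -4340 J.
Q = ΔU + W = -4340 J.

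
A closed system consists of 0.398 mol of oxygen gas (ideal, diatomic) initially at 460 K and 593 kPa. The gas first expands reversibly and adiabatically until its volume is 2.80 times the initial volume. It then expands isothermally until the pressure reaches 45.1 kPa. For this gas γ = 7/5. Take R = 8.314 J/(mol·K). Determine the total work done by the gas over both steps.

2430 J

V₁ = nRT₁/P₁ = 0.398×8.314×460/593 = 2.57 L.
Step 1 — Adiabatic: TV^(γ−1) = const ⇒ T₂ = 460×(0.357)^0.400 = 305 K; PV^γ = const ⇒ P₂ = 140 kPa.
ΔU = nCvΔT = 0.398×20.8×(305−460) = -1280 J.
Q = 0 for an adiabatic process, so W = −ΔU = 1280 J.
State after step 1: P = 140 kPa, V = 7.19 L, T = 305 K.
Step 2 — Isothermal: T stays 305 K; PV = const ⇒ V₂ = 22.4 L, P₂ = 45.1 kPa.
ΔU = 0 (ideal gas, T constant).
W = nRT ln(V₂/V₁) = 0.398×8.314×305×ln(3.11) = 1140 J.
Q = ΔU + W = 1140 J.
Net over both steps: W = 2430 J, Q = 1140 J, ΔU = -1280 J.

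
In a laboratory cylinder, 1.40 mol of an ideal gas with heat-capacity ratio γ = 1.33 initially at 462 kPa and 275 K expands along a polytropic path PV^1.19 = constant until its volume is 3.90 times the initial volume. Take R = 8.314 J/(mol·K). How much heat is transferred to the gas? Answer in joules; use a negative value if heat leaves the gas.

1630 J

V₁ = nRT₁/P₁ = 1.40×8.314×275/462 = 6.93 L.
Polytropic n=1.19: T₂ = T₁(V₁/V₂)^(n−1) = 275×(0.256)^0.19 = 212 K; P₂ = P₁(V₁/V₂)^n = 91.5 kPa.
W = (P₁V₁−P₂V₂)/(n−1) = (462×6.93−91.5×27.0)/0.19 = 3840 J.
ΔU = nCvΔT = 1.40×25.2×(212−275) = -2210 J.
Q = ΔU + W = 1630 J.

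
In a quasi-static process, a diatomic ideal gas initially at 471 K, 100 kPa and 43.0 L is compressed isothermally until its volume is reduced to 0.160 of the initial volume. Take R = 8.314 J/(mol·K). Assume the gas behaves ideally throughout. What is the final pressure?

625 kPa

Isothermal: T stays 471 K; PV = const ⇒ V₂ = 6.88 L, P₂ = 625 kPa.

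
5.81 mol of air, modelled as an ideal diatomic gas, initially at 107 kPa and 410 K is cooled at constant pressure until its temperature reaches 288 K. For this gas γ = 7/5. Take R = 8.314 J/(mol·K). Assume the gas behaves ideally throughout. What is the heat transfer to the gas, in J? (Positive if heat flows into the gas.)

-20600 J

V₁ = nRT₁/P₁ = 5.81×8.314×410/107 = 185 L.
Isobaric: P stays 107 kPa; V/T = const ⇒ T₂ = 288 K, V₂ = 130 L.
W = PΔV = 107×(130−185) kPa·L = -5890 J.
ΔU = nCvΔT = 5.81×20.8×(288−410) = -14700 J.
Q = ΔU + W = nCpΔT = -20600 J.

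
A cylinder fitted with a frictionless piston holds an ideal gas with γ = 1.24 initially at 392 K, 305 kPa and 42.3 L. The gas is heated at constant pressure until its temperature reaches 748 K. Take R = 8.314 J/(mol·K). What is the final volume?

Isobaric: P stays 305 kPa; V/T = const ⇒ T₂ = 748 K, V₂ = 80.7 L.

80.7 L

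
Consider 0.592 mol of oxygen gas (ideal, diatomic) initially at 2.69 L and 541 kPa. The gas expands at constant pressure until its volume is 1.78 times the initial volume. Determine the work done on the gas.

T₁ = P₁V₁/(nR) = 541×2.69/(0.592×8.314) = 296 K.
Isobaric: P stays 541 kPa; V/T = const ⇒ T₂ = 526 K, V₂ = 4.79 L.
W = PΔV = 541×(4.79−2.69) kPa·L = 1140 J.
Work done on the gas = −W_by = -1140 J.

-1140 J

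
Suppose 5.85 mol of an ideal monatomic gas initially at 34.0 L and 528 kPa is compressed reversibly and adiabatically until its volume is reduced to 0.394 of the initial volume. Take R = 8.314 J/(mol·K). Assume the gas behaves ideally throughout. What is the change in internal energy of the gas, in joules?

T₁ = P₁V₁/(nR) = 528×34.0/(5.85×8.314) = 369 K.
Adiabatic: TV^(γ−1) = const ⇒ T₂ = 369×(2.54)^0.667 = 687 K; PV^γ = const ⇒ P₂ = 2490 kPa.
For an ideal gas ΔU = nCvΔT with Cv = (3/2)R = 12.5 J/(mol·K).
ΔU = 5.85×12.5×(687−369) = 23200 J.

23200 J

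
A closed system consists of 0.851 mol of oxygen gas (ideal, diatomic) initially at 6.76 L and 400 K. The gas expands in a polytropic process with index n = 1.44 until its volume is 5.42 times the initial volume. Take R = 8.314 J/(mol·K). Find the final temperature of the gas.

190 K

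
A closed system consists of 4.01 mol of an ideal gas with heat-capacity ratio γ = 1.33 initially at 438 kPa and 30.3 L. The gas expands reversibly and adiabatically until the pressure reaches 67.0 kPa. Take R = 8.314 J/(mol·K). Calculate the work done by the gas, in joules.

15000 J

T₁ = P₁V₁/(nR) = 438×30.3/(4.01×8.314) = 398 K.
Adiabatic: T₂/T₁ = (P₂/P₁)^((γ−1)/γ) ⇒ T₂ = 398×(0.153)^0.248 = 250 K; V₂ = 124 L.
ΔU = nCvΔT = 4.01×25.2×(250−398) = -15000 J.
Q = 0 for an adiabatic process, so W = −ΔU = 15000 J.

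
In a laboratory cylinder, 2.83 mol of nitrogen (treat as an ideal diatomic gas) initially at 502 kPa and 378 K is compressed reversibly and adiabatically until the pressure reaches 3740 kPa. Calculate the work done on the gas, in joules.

17200 J

V₁ = nRT₁/P₁ = 2.83×8.314×378/502 = 17.7 L.
Adiabatic: T₂/T₁ = (P₂/P₁)^((γ−1)/γ) ⇒ T₂ = 378×(7.45)^0.286 = 671 K; V₂ = 4.22 L.
ΔU = nCvΔT = 2.83×20.8×(671−378) = 17200 J.
Q = 0 for an adiabatic process, so W = −ΔU = -17200 J.
Work done on the gas = −W_by = 17200 J.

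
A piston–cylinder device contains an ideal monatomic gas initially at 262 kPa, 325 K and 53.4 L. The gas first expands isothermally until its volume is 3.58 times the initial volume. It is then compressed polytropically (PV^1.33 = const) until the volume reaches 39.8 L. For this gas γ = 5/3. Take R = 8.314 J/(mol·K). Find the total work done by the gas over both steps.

-10900 J

n = P₁V₁/(RT₁) = 262×53.4/(8.314×325) = 5.18 mol.
Step 1 — Isothermal: T stays 325 K; PV = const ⇒ V₂ = 191 L, P₂ = 73.2 kPa.
ΔU = 0 (ideal gas, T constant).
W = nRT ln(V₂/V₁) = 5.18×8.314×325×ln(3.58) = 17800 J.
Q = ΔU + W = 17800 J.
State after step 1: P = 73.2 kPa, V = 191 L, T = 325 K.
Step 2 — Polytropic n=1.33: T₂ = T₁(V₁/V₂)^(n−1) = 325×(4.80)^0.33 = 545 K; P₂ = P₁(V₁/V₂)^n = 590 kPa.
W = (P₁V₁−P₂V₂)/(n−1) = (73.2×191−590×39.8)/0.33 = -28800 J.
ΔU = nCvΔT = 5.18×12.5×(545−325) = 14200 J.
Q = ΔU + W = -14500 J.
Net over both steps: W = -10900 J, Q = 3320 J, ΔU = 14200 J.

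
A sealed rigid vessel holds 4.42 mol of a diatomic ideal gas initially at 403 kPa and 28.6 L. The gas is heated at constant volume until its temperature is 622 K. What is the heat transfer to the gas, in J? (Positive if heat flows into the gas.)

T₁ = P₁V₁/(nR) = 403×28.6/(4.42×8.314) = 314 K.
Isochoric: V stays 28.6 L; P/T = const ⇒ T₂ = 622 K, P₂ = 799 kPa.
W = 0 (no volume change).
ΔU = nCvΔT = 4.42×20.8×(622−314) = 28300 J.
Q = ΔU = 28300 J.

28300 J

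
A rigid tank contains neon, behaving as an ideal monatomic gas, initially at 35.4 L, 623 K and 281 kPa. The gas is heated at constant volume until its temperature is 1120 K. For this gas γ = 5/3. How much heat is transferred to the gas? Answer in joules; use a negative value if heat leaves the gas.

11900 J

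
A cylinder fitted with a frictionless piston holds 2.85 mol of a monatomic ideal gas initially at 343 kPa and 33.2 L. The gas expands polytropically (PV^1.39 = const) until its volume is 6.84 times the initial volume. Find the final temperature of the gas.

227 K

T₁ = P₁V₁/(nR) = 343×33.2/(2.85×8.314) = 481 K.
Polytropic n=1.39: T₂ = T₁(V₁/V₂)^(n−1) = 481×(0.146)^0.39 = 227 K; P₂ = P₁(V₁/V₂)^n = 23.7 kPa.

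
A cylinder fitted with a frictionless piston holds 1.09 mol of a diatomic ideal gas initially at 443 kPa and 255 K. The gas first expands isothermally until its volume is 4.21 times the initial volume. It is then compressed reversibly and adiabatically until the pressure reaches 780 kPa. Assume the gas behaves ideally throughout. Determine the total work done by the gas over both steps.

-1140 J

V₁ = nRT₁/P₁ = 1.09×8.314×255/443 = 5.22 L.
Step 1 — Isothermal: T stays 255 K; PV = const ⇒ V₂ = 22.0 L, P₂ = 105 kPa.
ΔU = 0 (ideal gas, T constant).
W = nRT ln(V₂/V₁) = 1.09×8.314×255×ln(4.21) = 3320 J.
Q = ΔU + W = 3320 J.
State after step 1: P = 105 kPa, V = 22.0 L, T = 255 K.
Step 2 — Adiabatic: T₂/T₁ = (P₂/P₁)^((γ−1)/γ) ⇒ T₂ = 255×(7.41)^0.286 = 452 K; V₂ = 5.25 L.
ΔU = nCvΔT = 1.09×20.8×(452−255) = 4460 J.
Q = 0 for an adiabatic process, so W = −ΔU = -4460 J.
Net over both steps: W = -1140 J, Q = 3320 J, ΔU = 4460 J.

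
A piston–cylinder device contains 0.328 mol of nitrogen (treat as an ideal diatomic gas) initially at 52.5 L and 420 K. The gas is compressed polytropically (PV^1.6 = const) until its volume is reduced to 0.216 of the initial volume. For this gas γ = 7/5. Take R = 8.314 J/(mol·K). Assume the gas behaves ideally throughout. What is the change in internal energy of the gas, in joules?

4320 J

P₁ = nRT₁/V₁ = 0.328×8.314×420/52.5 = 21.8 kPa.
Polytropic n=1.6: T₂ = T₁(V₁/V₂)^(n−1) = 420×(4.63)^0.60 = 1050 K; P₂ = P₁(V₁/V₂)^n = 253 kPa.
For an ideal gas ΔU = nCvΔT with Cv = (5/2)R = 20.8 J/(mol·K).
ΔU = 0.328×20.8×(1050−420) = 4320 J.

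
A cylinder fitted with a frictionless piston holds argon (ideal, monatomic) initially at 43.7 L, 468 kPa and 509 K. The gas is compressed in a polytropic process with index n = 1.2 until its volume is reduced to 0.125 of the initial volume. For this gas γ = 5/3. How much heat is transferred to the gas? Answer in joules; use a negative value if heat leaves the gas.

-36900 J

n = P₁V₁/(RT₁) = 468×43.7/(8.314×509) = 4.83 mol.
Polytropic n=1.2: T₂ = T₁(V₁/V₂)^(n−1) = 509×(8.00)^0.20 = 771 K; P₂ = P₁(V₁/V₂)^n = 5670 kPa.
W = (P₁V₁−P₂V₂)/(n−1) = (468×43.7−5670×5.46)/0.20 = -52700 J.
ΔU = nCvΔT = 4.83×12.5×(771−509) = 15800 J.
Q = ΔU + W = -36900 J.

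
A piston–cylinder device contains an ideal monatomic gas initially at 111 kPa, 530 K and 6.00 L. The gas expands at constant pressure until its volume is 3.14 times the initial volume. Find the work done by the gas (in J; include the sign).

1430 J

n = P₁V₁/(RT₁) = 111×6.00/(8.314×530) = 0.151 mol.
Isobaric: P stays 111 kPa; V/T = const ⇒ T₂ = 1660 K, V₂ = 18.8 L.
W = PΔV = 111×(18.8−6.00) kPa·L = 1430 J.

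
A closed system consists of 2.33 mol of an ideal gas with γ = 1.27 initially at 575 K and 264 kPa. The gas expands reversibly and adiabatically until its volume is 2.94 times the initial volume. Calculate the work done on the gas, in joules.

V₁ = nRT₁/P₁ = 2.33×8.314×575/264 = 42.2 L.
Adiabatic: TV^(γ−1) = const ⇒ T₂ = 575×(0.340)^0.270 = 430 K; PV^γ = const ⇒ P₂ = 67.1 kPa.
ΔU = nCvΔT = 2.33×30.8×(430−575) = -10400 J.
Q = 0 for an adiabatic process, so W = −ΔU = 10400 J.
Work done on the gas = −W_by = -10400 J.

-10400 J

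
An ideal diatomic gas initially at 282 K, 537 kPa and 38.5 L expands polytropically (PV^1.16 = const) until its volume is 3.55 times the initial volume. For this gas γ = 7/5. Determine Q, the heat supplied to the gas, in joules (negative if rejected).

n = P₁V₁/(RT₁) = 537×38.5/(8.314×282) = 8.82 mol.
Polytropic n=1.16: T₂ = T₁(V₁/V₂)^(n−1) = 282×(0.282)^0.16 = 230 K; P₂ = P₁(V₁/V₂)^n = 124 kPa.
W = (P₁V₁−P₂V₂)/(n−1) = (537×38.5−124×137)/0.16 = 23700 J.
ΔU = nCvΔT = 8.82×20.8×(230−282) = -9480 J.
Q = ΔU + W = 14200 J.

14200 J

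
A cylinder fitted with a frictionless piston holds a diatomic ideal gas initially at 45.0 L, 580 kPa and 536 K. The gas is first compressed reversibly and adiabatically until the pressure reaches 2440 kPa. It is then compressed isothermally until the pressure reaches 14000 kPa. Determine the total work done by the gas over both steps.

n = P₁V₁/(RT₁) = 580×45.0/(8.314×536) = 5.86 mol.
Step 1 — Adiabatic: T₂/T₁ = (P₂/P₁)^((γ−1)/γ) ⇒ T₂ = 536×(4.21)^0.286 = 808 K; V₂ = 16.1 L.
ΔU = nCvΔT = 5.86×20.8×(808−536) = 33100 J.
Q = 0 for an adiabatic process, so W = −ΔU = -33100 J.
State after step 1: P = 2440 kPa, V = 16.1 L, T = 808 K.
Step 2 — Isothermal: T stays 808 K; PV = const ⇒ V₂ = 2.81 L, P₂ = 14000 kPa.
ΔU = 0 (ideal gas, T constant).
W = nRT ln(V₂/V₁) = 5.86×8.314×808×ln(0.174) = -68700 J.
Q = ΔU + W = -68700 J.
Net over both steps: W = -102000 J, Q = -68700 J, ΔU = 33100 J.

-102000 J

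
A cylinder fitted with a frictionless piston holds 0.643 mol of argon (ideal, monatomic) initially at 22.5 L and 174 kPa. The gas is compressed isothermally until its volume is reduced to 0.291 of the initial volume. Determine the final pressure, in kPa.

T₁ = P₁V₁/(nR) = 174×22.5/(0.643×8.314) = 732 K.
Isothermal: T stays 732 K; PV = const ⇒ V₂ = 6.55 L, P₂ = 598 kPa.

598 kPa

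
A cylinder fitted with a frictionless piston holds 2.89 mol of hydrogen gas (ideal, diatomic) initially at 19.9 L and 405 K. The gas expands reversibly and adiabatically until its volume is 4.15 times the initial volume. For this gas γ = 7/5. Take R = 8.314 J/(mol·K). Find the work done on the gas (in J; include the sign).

-10600 J

P₁ = nRT₁/V₁ = 2.89×8.314×405/19.9 = 489 kPa.
Adiabatic: TV^(γ−1) = const ⇒ T₂ = 405×(0.241)^0.400 = 229 K; PV^γ = const ⇒ P₂ = 66.7 kPa.
ΔU = nCvΔT = 2.89×20.8×(229−405) = -10600 J.
Q = 0 for an adiabatic process, so W = −ΔU = 10600 J.
Work done on the gas = −W_by = -10600 J.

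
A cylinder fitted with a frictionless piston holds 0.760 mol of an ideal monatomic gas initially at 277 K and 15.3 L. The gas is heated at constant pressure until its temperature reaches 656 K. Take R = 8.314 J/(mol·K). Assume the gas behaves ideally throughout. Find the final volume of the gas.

36.2 L

P₁ = nRT₁/V₁ = 0.760×8.314×277/15.3 = 114 kPa.
Isobaric: P stays 114 kPa; V/T = const ⇒ T₂ = 656 K, V₂ = 36.2 L.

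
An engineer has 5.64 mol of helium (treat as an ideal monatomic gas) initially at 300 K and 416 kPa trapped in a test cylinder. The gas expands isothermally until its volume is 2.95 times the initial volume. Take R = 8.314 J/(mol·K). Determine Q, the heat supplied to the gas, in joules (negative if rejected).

V₁ = nRT₁/P₁ = 5.64×8.314×300/416 = 33.8 L.
Isothermal: T stays 300 K; PV = const ⇒ V₂ = 99.8 L, P₂ = 141 kPa.
ΔU = 0 (ideal gas, T constant).
W = nRT ln(V₂/V₁) = 5.64×8.314×300×ln(2.95) = 15200 J.
Q = ΔU + W = 15200 J.

15200 J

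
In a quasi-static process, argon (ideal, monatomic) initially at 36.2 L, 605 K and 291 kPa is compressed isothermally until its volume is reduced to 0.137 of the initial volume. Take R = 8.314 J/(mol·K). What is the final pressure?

2120 kPa

Isothermal: T stays 605 K; PV = const ⇒ V₂ = 4.96 L, P₂ = 2120 kPa.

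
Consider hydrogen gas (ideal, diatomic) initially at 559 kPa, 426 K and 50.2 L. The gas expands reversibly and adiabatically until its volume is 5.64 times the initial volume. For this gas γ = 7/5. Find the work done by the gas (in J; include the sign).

n = P₁V₁/(RT₁) = 559×50.2/(8.314×426) = 7.92 mol.
Adiabatic: TV^(γ−1) = const ⇒ T₂ = 426×(0.177)^0.400 = 213 K; PV^γ = const ⇒ P₂ = 49.6 kPa.
ΔU = nCvΔT = 7.92×20.8×(213−426) = -35000 J.
Q = 0 for an adiabatic process, so W = −ΔU = 35000 J.

35000 J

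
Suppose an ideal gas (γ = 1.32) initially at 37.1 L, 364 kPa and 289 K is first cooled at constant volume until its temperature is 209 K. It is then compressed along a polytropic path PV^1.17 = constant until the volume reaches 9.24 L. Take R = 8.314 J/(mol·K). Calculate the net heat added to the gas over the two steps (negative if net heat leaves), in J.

-18900 J

n = P₁V₁/(RT₁) = 364×37.1/(8.314×289) = 5.62 mol.
Step 1 — Isochoric: V stays 37.1 L; P/T = const ⇒ T₂ = 209 K, P₂ = 263 kPa.
W = 0 (no volume change).
ΔU = nCvΔT = 5.62×26.0×(209−289) = -11700 J.
Q = ΔU = -11700 J.
State after step 1: P = 263 kPa, V = 37.1 L, T = 209 K.
Step 2 — Polytropic n=1.17: T₂ = T₁(V₁/V₂)^(n−1) = 209×(4.02)^0.17 = 265 K; P₂ = P₁(V₁/V₂)^n = 1340 kPa.
W = (P₁V₁−P₂V₂)/(n−1) = (263×37.1−1340×9.24)/0.17 = -15300 J.
ΔU = nCvΔT = 5.62×26.0×(265−209) = 8140 J.
Q = ΔU + W = -7180 J.
Net over both steps: W = -15300 J, Q = -18900 J, ΔU = -3550 J.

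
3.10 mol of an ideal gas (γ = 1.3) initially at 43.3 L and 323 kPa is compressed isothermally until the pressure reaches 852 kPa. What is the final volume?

16.4 L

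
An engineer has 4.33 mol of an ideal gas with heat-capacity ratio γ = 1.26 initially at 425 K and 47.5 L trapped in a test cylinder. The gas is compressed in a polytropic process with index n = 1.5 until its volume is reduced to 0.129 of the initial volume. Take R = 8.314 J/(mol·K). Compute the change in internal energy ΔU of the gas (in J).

105000 J

P₁ = nRT₁/V₁ = 4.33×8.314×425/47.5 = 322 kPa.
Polytropic n=1.5: T₂ = T₁(V₁/V₂)^(n−1) = 425×(7.75)^0.50 = 1180 K; P₂ = P₁(V₁/V₂)^n = 6950 kPa.
For an ideal gas ΔU = nCvΔT with Cv = R/(γ−1) = 32.0 J/(mol·K).
ΔU = 4.33×32.0×(1180−425) = 105000 J.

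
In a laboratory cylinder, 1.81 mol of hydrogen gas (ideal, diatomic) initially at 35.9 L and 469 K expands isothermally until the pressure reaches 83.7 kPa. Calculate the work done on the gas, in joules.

-6030 J

P₁ = nRT₁/V₁ = 1.81×8.314×469/35.9 = 197 kPa.
Isothermal: T stays 469 K; PV = const ⇒ V₂ = 84.3 L, P₂ = 83.7 kPa.
W = nRT ln(V₂/V₁) = 1.81×8.314×469×ln(2.35) = 6030 J.
Work done on the gas = −W_by = -6030 J.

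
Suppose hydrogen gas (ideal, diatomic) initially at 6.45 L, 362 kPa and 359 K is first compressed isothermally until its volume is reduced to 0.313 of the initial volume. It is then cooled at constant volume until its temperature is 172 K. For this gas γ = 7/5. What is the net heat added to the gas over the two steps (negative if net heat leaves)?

-5750 J

n = P₁V₁/(RT₁) = 362×6.45/(8.314×359) = 0.782 mol.
Step 1 — Isothermal: T stays 359 K; PV = const ⇒ V₂ = 2.02 L, P₂ = 1160 kPa.
ΔU = 0 (ideal gas, T constant).
W = nRT ln(V₂/V₁) = 0.782×8.314×359×ln(0.313) = -2710 J.
Q = ΔU + W = -2710 J.
State after step 1: P = 1160 kPa, V = 2.02 L, T = 359 K.
Step 2 — Isochoric: V stays 2.02 L; P/T = const ⇒ T₂ = 172 K, P₂ = 554 kPa.
W = 0 (no volume change).
ΔU = nCvΔT = 0.782×20.8×(172−359) = -3040 J.
Q = ΔU = -3040 J.
Net over both steps: W = -2710 J, Q = -5750 J, ΔU = -3040 J.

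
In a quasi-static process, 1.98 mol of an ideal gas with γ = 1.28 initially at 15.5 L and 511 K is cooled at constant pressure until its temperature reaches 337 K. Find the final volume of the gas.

P₁ = nRT₁/V₁ = 1.98×8.314×511/15.5 = 543 kPa.
Isobaric: P stays 543 kPa; V/T = const ⇒ T₂ = 337 K, V₂ = 10.2 L.

10.2 L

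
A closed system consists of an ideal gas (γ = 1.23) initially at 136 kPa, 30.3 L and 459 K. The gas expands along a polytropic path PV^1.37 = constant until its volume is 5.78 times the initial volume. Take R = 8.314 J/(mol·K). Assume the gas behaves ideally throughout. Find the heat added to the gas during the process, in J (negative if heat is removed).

-3240 J

n = P₁V₁/(RT₁) = 136×30.3/(8.314×459) = 1.08 mol.
Polytropic n=1.37: T₂ = T₁(V₁/V₂)^(n−1) = 459×(0.173)^0.37 = 240 K; P₂ = P₁(V₁/V₂)^n = 12.3 kPa.
W = (P₁V₁−P₂V₂)/(n−1) = (136×30.3−12.3×175)/0.37 = 5320 J.
ΔU = nCvΔT = 1.08×36.1×(240−459) = -8560 J.
Q = ΔU + W = -3240 J.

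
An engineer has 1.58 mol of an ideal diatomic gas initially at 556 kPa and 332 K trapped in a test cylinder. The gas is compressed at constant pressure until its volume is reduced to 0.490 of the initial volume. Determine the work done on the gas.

V₁ = nRT₁/P₁ = 1.58×8.314×332/556 = 7.84 L.
Isobaric: P stays 556 kPa; V/T = const ⇒ T₂ = 163 K, V₂ = 3.84 L.
W = PΔV = 556×(3.84−7.84) kPa·L = -2220 J.
Work done on the gas = −W_by = 2220 J.

2220 J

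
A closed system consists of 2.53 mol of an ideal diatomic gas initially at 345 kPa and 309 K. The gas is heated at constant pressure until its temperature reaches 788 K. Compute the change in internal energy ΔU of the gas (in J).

V₁ = nRT₁/P₁ = 2.53×8.314×309/345 = 18.8 L.
Isobaric: P stays 345 kPa; V/T = const ⇒ T₂ = 788 K, V₂ = 48.0 L.
For an ideal gas ΔU = nCvΔT with Cv = (5/2)R = 20.8 J/(mol·K).
ΔU = 2.53×20.8×(788−309) = 25200 J.

25200 J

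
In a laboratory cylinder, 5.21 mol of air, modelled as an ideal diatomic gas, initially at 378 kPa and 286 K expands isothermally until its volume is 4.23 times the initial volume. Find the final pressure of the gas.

89.4 kPa

V₁ = nRT₁/P₁ = 5.21×8.314×286/378 = 32.8 L.
Isothermal: T stays 286 K; PV = const ⇒ V₂ = 139 L, P₂ = 89.4 kPa.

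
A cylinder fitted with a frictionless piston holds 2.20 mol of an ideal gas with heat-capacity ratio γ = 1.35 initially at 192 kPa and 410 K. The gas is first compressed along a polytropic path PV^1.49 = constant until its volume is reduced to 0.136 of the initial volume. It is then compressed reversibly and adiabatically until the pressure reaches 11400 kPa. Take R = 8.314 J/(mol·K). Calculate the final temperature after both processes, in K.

1450 K

V₁ = nRT₁/P₁ = 2.20×8.314×410/192 = 39.1 L.
Step 1 — Polytropic n=1.49: T₂ = T₁(V₁/V₂)^(n−1) = 410×(7.35)^0.49 = 1090 K; P₂ = P₁(V₁/V₂)^n = 3750 kPa.
W = (P₁V₁−P₂V₂)/(n−1) = (192×39.1−3750×5.31)/0.49 = -25400 J.
ΔU = nCvΔT = 2.20×23.8×(1090−410) = 35500 J.
Q = ΔU + W = 10200 J.
State after step 1: P = 3750 kPa, V = 5.31 L, T = 1090 K.
Step 2 — Adiabatic: T₂/T₁ = (P₂/P₁)^((γ−1)/γ) ⇒ T₂ = 1090×(3.04)^0.259 = 1450 K; V₂ = 2.33 L.
ΔU = nCvΔT = 2.20×23.8×(1450−1090) = 19000 J.
Q = 0 for an adiabatic process, so W = −ΔU = -19000 J.
Net over both steps: W = -44400 J, Q = 10200 J, ΔU = 54500 J.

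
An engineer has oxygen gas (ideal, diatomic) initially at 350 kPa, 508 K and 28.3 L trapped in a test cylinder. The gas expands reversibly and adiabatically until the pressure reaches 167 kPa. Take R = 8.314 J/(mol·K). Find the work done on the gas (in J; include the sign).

n = P₁V₁/(RT₁) = 350×28.3/(8.314×508) = 2.35 mol.
Adiabatic: T₂/T₁ = (P₂/P₁)^((γ−1)/γ) ⇒ T₂ = 508×(0.477)^0.286 = 411 K; V₂ = 48.0 L.
ΔU = nCvΔT = 2.35×20.8×(411−508) = -4720 J.
Q = 0 for an adiabatic process, so W = −ΔU = 4720 J.
Work done on the gas = −W_by = -4720 J.

-4720 J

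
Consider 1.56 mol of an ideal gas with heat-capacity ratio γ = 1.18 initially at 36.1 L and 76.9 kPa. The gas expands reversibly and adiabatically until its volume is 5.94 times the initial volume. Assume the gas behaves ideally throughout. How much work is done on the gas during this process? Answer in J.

-4230 J

T₁ = P₁V₁/(nR) = 76.9×36.1/(1.56×8.314) = 214 K.
Adiabatic: TV^(γ−1) = const ⇒ T₂ = 214×(0.168)^0.180 = 155 K; PV^γ = const ⇒ P₂ = 9.39 kPa.
ΔU = nCvΔT = 1.56×46.2×(155−214) = -4230 J.
Q = 0 for an adiabatic process, so W = −ΔU = 4230 J.
Work done on the gas = −W_by = -4230 J.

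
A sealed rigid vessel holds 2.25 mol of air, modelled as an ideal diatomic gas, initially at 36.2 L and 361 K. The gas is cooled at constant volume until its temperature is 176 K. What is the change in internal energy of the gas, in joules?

-8650 J

P₁ = nRT₁/V₁ = 2.25×8.314×361/36.2 = 187 kPa.
Isochoric: V stays 36.2 L; P/T = const ⇒ T₂ = 176 K, P₂ = 90.9 kPa.
For an ideal gas ΔU = nCvΔT with Cv = (5/2)R = 20.8 J/(mol·K).
ΔU = 2.25×20.8×(176−361) = -8650 J.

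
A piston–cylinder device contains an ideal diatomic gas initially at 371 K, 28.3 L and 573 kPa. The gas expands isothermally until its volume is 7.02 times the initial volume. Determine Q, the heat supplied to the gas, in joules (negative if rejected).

n = P₁V₁/(RT₁) = 573×28.3/(8.314×371) = 5.26 mol.
Isothermal: T stays 371 K; PV = const ⇒ V₂ = 199 L, P₂ = 81.6 kPa.
ΔU = 0 (ideal gas, T constant).
W = nRT ln(V₂/V₁) = 5.26×8.314×371×ln(7.02) = 31600 J.
Q = ΔU + W = 31600 J.

31600 J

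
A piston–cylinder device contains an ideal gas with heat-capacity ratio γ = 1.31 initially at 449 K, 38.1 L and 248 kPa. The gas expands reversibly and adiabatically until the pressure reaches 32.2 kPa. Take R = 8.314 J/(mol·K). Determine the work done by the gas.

n = P₁V₁/(RT₁) = 248×38.1/(8.314×449) = 2.53 mol.
Adiabatic: T₂/T₁ = (P₂/P₁)^((γ−1)/γ) ⇒ T₂ = 449×(0.130)^0.237 = 277 K; V₂ = 181 L.
ΔU = nCvΔT = 2.53×26.8×(277−449) = -11700 J.
Q = 0 for an adiabatic process, so W = −ΔU = 11700 J.

11700 J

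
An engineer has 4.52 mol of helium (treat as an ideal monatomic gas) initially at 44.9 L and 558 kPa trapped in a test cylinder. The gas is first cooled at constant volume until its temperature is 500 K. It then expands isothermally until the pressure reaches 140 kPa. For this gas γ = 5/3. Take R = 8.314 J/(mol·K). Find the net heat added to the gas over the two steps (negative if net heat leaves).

T₁ = P₁V₁/(nR) = 558×44.9/(4.52×8.314) = 667 K.
Step 1 — Isochoric: V stays 44.9 L; P/T = const ⇒ T₂ = 500 K, P₂ = 418 kPa.
W = 0 (no volume change).
ΔU = nCvΔT = 4.52×12.5×(500−667) = -9400 J.
Q = ΔU = -9400 J.
State after step 1: P = 418 kPa, V = 44.9 L, T = 500 K.
Step 2 — Isothermal: T stays 500 K; PV = const ⇒ V₂ = 134 L, P₂ = 140 kPa.
ΔU = 0 (ideal gas, T constant).
W = nRT ln(V₂/V₁) = 4.52×8.314×500×ln(2.99) = 20600 J.
Q = ΔU + W = 20600 J.
Net over both steps: W = 20600 J, Q = 11200 J, ΔU = -9400 J.

11200 J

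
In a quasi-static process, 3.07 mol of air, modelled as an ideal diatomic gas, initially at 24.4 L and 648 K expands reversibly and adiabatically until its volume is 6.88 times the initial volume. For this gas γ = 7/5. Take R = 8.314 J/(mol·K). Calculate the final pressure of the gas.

P₁ = nRT₁/V₁ = 3.07×8.314×648/24.4 = 678 kPa.
Adiabatic: TV^(γ−1) = const ⇒ T₂ = 648×(0.145)^0.400 = 300 K; PV^γ = const ⇒ P₂ = 45.6 kPa.

45.6 kPa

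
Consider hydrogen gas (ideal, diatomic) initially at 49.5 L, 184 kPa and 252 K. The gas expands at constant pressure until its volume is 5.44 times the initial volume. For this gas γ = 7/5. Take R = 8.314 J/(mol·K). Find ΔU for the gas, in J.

n = P₁V₁/(RT₁) = 184×49.5/(8.314×252) = 4.35 mol.
Isobaric: P stays 184 kPa; V/T = const ⇒ T₂ = 1370 K, V₂ = 269 L.
For an ideal gas ΔU = nCvΔT with Cv = (5/2)R = 20.8 J/(mol·K).
ΔU = 4.35×20.8×(1370−252) = 101000 J.

101000 J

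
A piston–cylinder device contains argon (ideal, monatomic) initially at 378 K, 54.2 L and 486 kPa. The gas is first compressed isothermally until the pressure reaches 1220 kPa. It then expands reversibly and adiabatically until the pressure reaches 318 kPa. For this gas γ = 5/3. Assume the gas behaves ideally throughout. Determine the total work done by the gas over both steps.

-7810 J

n = P₁V₁/(RT₁) = 486×54.2/(8.314×378) = 8.38 mol.
Step 1 — Isothermal: T stays 378 K; PV = const ⇒ V₂ = 21.6 L, P₂ = 1220 kPa.
ΔU = 0 (ideal gas, T constant).
W = nRT ln(V₂/V₁) = 8.38×8.314×378×ln(0.398) = -24200 J.
Q = ΔU + W = -24200 J.
State after step 1: P = 1220 kPa, V = 21.6 L, T = 378 K.
Step 2 — Adiabatic: T₂/T₁ = (P₂/P₁)^((γ−1)/γ) ⇒ T₂ = 378×(0.261)^0.400 = 221 K; V₂ = 48.4 L.
ΔU = nCvΔT = 8.38×12.5×(221−378) = -16400 J.
Q = 0 for an adiabatic process, so W = −ΔU = 16400 J.
Net over both steps: W = -7810 J, Q = -24200 J, ΔU = -16400 J.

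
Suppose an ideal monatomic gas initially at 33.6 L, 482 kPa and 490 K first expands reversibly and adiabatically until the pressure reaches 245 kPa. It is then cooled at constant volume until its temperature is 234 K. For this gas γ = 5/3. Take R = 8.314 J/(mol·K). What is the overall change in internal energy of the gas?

n = P₁V₁/(RT₁) = 482×33.6/(8.314×490) = 3.98 mol.
Step 1 — Adiabatic: T₂/T₁ = (P₂/P₁)^((γ−1)/γ) ⇒ T₂ = 490×(0.508)^0.400 = 374 K; V₂ = 50.4 L.
ΔU = nCvΔT = 3.98×12.5×(374−490) = -5760 J.
Q = 0 for an adiabatic process, so W = −ΔU = 5760 J.
State after step 1: P = 245 kPa, V = 50.4 L, T = 374 K.
Step 2 — Isochoric: V stays 50.4 L; P/T = const ⇒ T₂ = 234 K, P₂ = 153 kPa.
W = 0 (no volume change).
ΔU = nCvΔT = 3.98×12.5×(234−374) = -6930 J.
Q = ΔU = -6930 J.
Net over both steps: W = 5760 J, Q = -6930 J, ΔU = -12700 J.

-12700 J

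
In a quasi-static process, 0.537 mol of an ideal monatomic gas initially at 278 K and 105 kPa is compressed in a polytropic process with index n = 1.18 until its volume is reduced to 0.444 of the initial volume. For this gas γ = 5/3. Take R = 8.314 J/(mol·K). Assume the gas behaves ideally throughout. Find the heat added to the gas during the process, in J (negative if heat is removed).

-792 J

V₁ = nRT₁/P₁ = 0.537×8.314×278/105 = 11.8 L.
Polytropic n=1.18: T₂ = T₁(V₁/V₂)^(n−1) = 278×(2.25)^0.18 = 322 K; P₂ = P₁(V₁/V₂)^n = 274 kPa.
W = (P₁V₁−P₂V₂)/(n−1) = (105×11.8−274×5.25)/0.18 = -1090 J.
ΔU = nCvΔT = 0.537×12.5×(322−278) = 293 J.
Q = ΔU + W = -792 J.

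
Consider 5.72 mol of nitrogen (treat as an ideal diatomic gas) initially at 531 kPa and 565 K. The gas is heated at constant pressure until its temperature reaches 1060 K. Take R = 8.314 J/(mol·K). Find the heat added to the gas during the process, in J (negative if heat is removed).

82400 J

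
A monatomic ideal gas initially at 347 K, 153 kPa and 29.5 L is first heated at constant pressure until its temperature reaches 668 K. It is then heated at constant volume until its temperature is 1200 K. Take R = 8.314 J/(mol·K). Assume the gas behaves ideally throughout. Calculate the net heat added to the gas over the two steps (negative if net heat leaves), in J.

n = P₁V₁/(RT₁) = 153×29.5/(8.314×347) = 1.56 mol.
Step 1 — Isobaric: P stays 153 kPa; V/T = const ⇒ T₂ = 668 K, V₂ = 56.8 L.
W = PΔV = 153×(56.8−29.5) kPa·L = 4180 J.
ΔU = nCvΔT = 1.56×12.5×(668−347) = 6260 J.
Q = ΔU + W = nCpΔT = 10400 J.
State after step 1: P = 153 kPa, V = 56.8 L, T = 668 K.
Step 2 — Isochoric: V stays 56.8 L; P/T = const ⇒ T₂ = 1200 K, P₂ = 275 kPa.
W = 0 (no volume change).
ΔU = nCvΔT = 1.56×12.5×(1200−668) = 10400 J.
Q = ΔU = 10400 J.
Net over both steps: W = 4180 J, Q = 20800 J, ΔU = 16600 J.

20800 J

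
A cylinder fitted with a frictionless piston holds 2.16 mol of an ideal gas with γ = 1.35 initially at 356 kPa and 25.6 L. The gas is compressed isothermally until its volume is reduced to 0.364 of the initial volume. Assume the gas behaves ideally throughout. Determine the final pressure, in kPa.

978 kPa

T₁ = P₁V₁/(nR) = 356×25.6/(2.16×8.314) = 507 K.
Isothermal: T stays 507 K; PV = const ⇒ V₂ = 9.32 L, P₂ = 978 kPa.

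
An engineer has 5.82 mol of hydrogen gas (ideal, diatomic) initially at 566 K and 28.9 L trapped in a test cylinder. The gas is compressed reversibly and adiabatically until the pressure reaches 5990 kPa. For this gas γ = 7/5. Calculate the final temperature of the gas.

959 K

P₁ = nRT₁/V₁ = 5.82×8.314×566/28.9 = 948 kPa.
Adiabatic: T₂/T₁ = (P₂/P₁)^((γ−1)/γ) ⇒ T₂ = 566×(6.32)^0.286 = 959 K; V₂ = 7.74 L.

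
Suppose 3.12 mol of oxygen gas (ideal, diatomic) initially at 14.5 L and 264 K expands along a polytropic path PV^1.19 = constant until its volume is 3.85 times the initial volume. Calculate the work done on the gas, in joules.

-8140 J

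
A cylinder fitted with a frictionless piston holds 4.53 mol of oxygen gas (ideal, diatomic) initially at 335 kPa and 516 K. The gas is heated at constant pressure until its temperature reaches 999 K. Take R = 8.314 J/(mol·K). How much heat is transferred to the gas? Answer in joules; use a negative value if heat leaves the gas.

V₁ = nRT₁/P₁ = 4.53×8.314×516/335 = 58.0 L.
Isobaric: P stays 335 kPa; V/T = const ⇒ T₂ = 999 K, V₂ = 112 L.
W = PΔV = 335×(112−58.0) kPa·L = 18200 J.
ΔU = nCvΔT = 4.53×20.8×(999−516) = 45500 J.
Q = ΔU + W = nCpΔT = 63700 J.

63700 J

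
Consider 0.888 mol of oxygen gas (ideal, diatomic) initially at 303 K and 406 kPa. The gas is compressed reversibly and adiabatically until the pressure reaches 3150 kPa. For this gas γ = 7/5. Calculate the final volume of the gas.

V₁ = nRT₁/P₁ = 0.888×8.314×303/406 = 5.51 L.
Adiabatic: T₂/T₁ = (P₂/P₁)^((γ−1)/γ) ⇒ T₂ = 303×(7.76)^0.286 = 544 K; V₂ = 1.28 L.

1.28 L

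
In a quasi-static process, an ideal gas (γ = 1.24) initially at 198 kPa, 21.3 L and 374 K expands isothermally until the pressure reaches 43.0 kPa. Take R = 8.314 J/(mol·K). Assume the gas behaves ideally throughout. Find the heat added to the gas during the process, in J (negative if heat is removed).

6440 J

n = P₁V₁/(RT₁) = 198×21.3/(8.314×374) = 1.36 mol.
Isothermal: T stays 374 K; PV = const ⇒ V₂ = 98.1 L, P₂ = 43.0 kPa.
ΔU = 0 (ideal gas, T constant).
W = nRT ln(V₂/V₁) = 1.36×8.314×374×ln(4.60) = 6440 J.
Q = ΔU + W = 6440 J.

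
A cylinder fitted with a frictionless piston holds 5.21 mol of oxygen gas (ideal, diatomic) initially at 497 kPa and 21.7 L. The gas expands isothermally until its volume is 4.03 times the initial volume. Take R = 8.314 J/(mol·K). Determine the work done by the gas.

T₁ = P₁V₁/(nR) = 497×21.7/(5.21×8.314) = 249 K.
Isothermal: T stays 249 K; PV = const ⇒ V₂ = 87.5 L, P₂ = 123 kPa.
W = nRT ln(V₂/V₁) = 5.21×8.314×249×ln(4.03) = 15000 J.

15000 J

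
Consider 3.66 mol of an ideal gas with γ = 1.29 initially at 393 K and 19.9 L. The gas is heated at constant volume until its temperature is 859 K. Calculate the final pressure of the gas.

1310 kPa

P₁ = nRT₁/V₁ = 3.66×8.314×393/19.9 = 601 kPa.
Isochoric: V stays 19.9 L; P/T = const ⇒ T₂ = 859 K, P₂ = 1310 kPa.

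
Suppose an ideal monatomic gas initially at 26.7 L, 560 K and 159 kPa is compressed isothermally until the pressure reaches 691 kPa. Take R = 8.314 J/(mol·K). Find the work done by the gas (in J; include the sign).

n = P₁V₁/(RT₁) = 159×26.7/(8.314×560) = 0.912 mol.
Isothermal: T stays 560 K; PV = const ⇒ V₂ = 6.14 L, P₂ = 691 kPa.
W = nRT ln(V₂/V₁) = 0.912×8.314×560×ln(0.230) = -6240 J.

-6240 J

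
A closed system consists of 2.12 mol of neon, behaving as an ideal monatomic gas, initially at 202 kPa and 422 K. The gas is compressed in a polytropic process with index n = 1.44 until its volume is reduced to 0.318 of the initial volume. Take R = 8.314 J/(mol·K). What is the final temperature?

699 K

V₁ = nRT₁/P₁ = 2.12×8.314×422/202 = 36.8 L.
Polytropic n=1.44: T₂ = T₁(V₁/V₂)^(n−1) = 422×(3.14)^0.44 = 699 K; P₂ = P₁(V₁/V₂)^n = 1050 kPa.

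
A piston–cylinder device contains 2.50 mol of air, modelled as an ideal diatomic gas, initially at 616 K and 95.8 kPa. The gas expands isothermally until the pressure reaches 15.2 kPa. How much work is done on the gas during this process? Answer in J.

V₁ = nRT₁/P₁ = 2.50×8.314×616/95.8 = 134 L.
Isothermal: T stays 616 K; PV = const ⇒ V₂ = 842 L, P₂ = 15.2 kPa.
W = nRT ln(V₂/V₁) = 2.50×8.314×616×ln(6.30) = 23600 J.
Work done on the gas = −W_by = -23600 J.

-23600 J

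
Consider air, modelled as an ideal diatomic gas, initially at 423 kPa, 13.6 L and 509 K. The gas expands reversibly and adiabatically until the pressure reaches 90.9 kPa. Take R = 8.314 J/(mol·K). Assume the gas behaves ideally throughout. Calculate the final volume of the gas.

Adiabatic: T₂/T₁ = (P₂/P₁)^((γ−1)/γ) ⇒ T₂ = 509×(0.215)^0.286 = 328 K; V₂ = 40.8 L.

40.8 L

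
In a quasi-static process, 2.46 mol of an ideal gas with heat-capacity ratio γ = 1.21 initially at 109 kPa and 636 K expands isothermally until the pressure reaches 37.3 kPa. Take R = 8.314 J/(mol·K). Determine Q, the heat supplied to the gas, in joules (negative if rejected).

13900 J

V₁ = nRT₁/P₁ = 2.46×8.314×636/109 = 119 L.
Isothermal: T stays 636 K; PV = const ⇒ V₂ = 349 L, P₂ = 37.3 kPa.
ΔU = 0 (ideal gas, T constant).
W = nRT ln(V₂/V₁) = 2.46×8.314×636×ln(2.92) = 13900 J.
Q = ΔU + W = 13900 J.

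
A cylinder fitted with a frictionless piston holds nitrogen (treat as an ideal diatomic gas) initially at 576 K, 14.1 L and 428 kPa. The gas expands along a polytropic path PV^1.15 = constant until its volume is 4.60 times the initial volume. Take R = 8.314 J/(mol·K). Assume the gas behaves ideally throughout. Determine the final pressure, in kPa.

74.0 kPa

Polytropic n=1.15: T₂ = T₁(V₁/V₂)^(n−1) = 576×(0.217)^0.15 = 458 K; P₂ = P₁(V₁/V₂)^n = 74.0 kPa.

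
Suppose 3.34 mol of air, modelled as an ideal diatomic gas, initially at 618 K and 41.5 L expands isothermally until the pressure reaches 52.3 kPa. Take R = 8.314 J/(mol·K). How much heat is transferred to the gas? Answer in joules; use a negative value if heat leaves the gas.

P₁ = nRT₁/V₁ = 3.34×8.314×618/41.5 = 414 kPa.
Isothermal: T stays 618 K; PV = const ⇒ V₂ = 328 L, P₂ = 52.3 kPa.
ΔU = 0 (ideal gas, T constant).
W = nRT ln(V₂/V₁) = 3.34×8.314×618×ln(7.91) = 35500 J.
Q = ΔU + W = 35500 J.

35500 J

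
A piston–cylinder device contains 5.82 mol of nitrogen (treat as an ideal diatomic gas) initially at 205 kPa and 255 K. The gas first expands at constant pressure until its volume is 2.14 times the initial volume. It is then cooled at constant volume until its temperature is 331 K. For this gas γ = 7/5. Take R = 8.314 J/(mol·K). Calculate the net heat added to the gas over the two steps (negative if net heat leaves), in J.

V₁ = nRT₁/P₁ = 5.82×8.314×255/205 = 60.2 L.
Step 1 — Isobaric: P stays 205 kPa; V/T = const ⇒ T₂ = 546 K, V₂ = 129 L.
W = PΔV = 205×(129−60.2) kPa·L = 14100 J.
ΔU = nCvΔT = 5.82×20.8×(546−255) = 35200 J.
Q = ΔU + W = nCpΔT = 49200 J.
State after step 1: P = 205 kPa, V = 129 L, T = 546 K.
Step 2 — Isochoric: V stays 129 L; P/T = const ⇒ T₂ = 331 K, P₂ = 124 kPa.
W = 0 (no volume change).
ΔU = nCvΔT = 5.82×20.8×(331−546) = -26000 J.
Q = ΔU = -26000 J.
Net over both steps: W = 14100 J, Q = 23300 J, ΔU = 9190 J.

23300 J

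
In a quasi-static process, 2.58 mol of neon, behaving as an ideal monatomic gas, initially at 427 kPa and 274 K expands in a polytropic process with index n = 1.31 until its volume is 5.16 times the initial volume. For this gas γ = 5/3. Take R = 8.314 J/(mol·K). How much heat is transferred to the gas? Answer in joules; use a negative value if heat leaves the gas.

V₁ = nRT₁/P₁ = 2.58×8.314×274/427 = 13.8 L.
Polytropic n=1.31: T₂ = T₁(V₁/V₂)^(n−1) = 274×(0.194)^0.31 = 165 K; P₂ = P₁(V₁/V₂)^n = 49.8 kPa.
W = (P₁V₁−P₂V₂)/(n−1) = (427×13.8−49.8×71.0)/0.31 = 7560 J.
ΔU = nCvΔT = 2.58×12.5×(165−274) = -3520 J.
Q = ΔU + W = 4040 J.

4040 J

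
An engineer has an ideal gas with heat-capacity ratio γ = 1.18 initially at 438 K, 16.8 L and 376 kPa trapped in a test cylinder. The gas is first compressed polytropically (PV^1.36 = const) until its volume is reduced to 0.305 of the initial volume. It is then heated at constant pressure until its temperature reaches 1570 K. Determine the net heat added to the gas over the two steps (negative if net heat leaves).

94300 J

n = P₁V₁/(RT₁) = 376×16.8/(8.314×438) = 1.73 mol.
Step 1 — Polytropic n=1.36: T₂ = T₁(V₁/V₂)^(n−1) = 438×(3.28)^0.36 = 672 K; P₂ = P₁(V₁/V₂)^n = 1890 kPa.
W = (P₁V₁−P₂V₂)/(n−1) = (376×16.8−1890×5.12)/0.36 = -9360 J.
ΔU = nCvΔT = 1.73×46.2×(672−438) = 18700 J.
Q = ΔU + W = 9360 J.
State after step 1: P = 1890 kPa, V = 5.12 L, T = 672 K.
Step 2 — Isobaric: P stays 1890 kPa; V/T = const ⇒ T₂ = 1570 K, V₂ = 12.0 L.
W = PΔV = 1890×(12.0−5.12) kPa·L = 13000 J.
ΔU = nCvΔT = 1.73×46.2×(1570−672) = 72000 J.
Q = ΔU + W = nCpΔT = 84900 J.
Net over both steps: W = 3600 J, Q = 94300 J, ΔU = 90700 J.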